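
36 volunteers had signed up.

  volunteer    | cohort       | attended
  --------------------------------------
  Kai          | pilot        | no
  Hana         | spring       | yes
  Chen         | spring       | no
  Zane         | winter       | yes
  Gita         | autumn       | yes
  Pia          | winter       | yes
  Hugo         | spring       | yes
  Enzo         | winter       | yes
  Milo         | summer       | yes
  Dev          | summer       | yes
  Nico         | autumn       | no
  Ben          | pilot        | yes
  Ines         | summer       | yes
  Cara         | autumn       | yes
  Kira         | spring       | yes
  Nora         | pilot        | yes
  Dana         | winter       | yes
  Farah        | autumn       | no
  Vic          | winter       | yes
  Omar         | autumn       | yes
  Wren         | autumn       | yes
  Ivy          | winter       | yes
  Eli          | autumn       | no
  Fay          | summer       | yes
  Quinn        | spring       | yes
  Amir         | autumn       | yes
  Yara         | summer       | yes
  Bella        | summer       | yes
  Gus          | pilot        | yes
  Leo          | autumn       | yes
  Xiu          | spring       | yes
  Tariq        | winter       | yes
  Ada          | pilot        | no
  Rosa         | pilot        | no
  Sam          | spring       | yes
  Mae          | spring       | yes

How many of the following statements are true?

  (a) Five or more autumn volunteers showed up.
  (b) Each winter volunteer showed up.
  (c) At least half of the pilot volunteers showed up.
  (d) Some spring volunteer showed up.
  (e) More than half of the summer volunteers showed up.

5

(a) autumn: |A| = 9, |A ∩ B| = 6; needs |A ∩ B| ≥ 5 — true.
(b) winter: |A| = 7, |A ∩ B| = 7; needs A ⊆ B, i.e. every element of A is in B (|A ∖ B| = 0) — true.
(c) pilot: |A| = 6, |A ∩ B| = 3; needs |A ∩ B| ≥ |A ∖ B| — true.
(d) spring: |A| = 8, |A ∩ B| = 7; needs A ∩ B ≠ ∅ (|A ∩ B| ≥ 1) — true.
(e) summer: |A| = 6, |A ∩ B| = 6; needs |A ∩ B| > |A ∖ B| — true.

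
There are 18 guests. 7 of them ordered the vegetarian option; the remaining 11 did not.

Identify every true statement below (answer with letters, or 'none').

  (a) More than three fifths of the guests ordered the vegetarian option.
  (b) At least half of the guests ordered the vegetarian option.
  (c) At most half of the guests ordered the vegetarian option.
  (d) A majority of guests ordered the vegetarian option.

|A| = 18, |A ∩ B| = 7, |A ∖ B| = 11.
(a) |A ∩ B| / |A| > 3/5: fails.
(b) |A ∩ B| ≥ |A ∖ B|: fails.
(c) |A ∩ B| ≤ |A ∖ B|: holds.
(d) |A ∩ B| > |A ∖ B|: fails.

(c)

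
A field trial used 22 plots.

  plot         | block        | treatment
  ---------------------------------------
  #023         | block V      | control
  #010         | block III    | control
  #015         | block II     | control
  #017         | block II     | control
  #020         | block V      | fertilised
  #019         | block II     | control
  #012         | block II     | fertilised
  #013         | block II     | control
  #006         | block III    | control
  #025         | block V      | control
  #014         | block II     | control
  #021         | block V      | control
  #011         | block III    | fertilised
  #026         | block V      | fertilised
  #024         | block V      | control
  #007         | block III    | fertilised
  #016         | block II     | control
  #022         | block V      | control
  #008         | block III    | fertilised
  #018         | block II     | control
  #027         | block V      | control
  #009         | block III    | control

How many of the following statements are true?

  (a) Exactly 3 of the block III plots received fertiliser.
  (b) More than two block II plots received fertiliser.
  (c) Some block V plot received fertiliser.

(a) block III: |A| = 6, |A ∩ B| = 3; needs |A ∩ B| = 3 — true.
(b) block II: |A| = 8, |A ∩ B| = 1; needs |A ∩ B| > 2 — false.
(c) block V: |A| = 8, |A ∩ B| = 2; needs A ∩ B ≠ ∅ (|A ∩ B| ≥ 1) — true.

2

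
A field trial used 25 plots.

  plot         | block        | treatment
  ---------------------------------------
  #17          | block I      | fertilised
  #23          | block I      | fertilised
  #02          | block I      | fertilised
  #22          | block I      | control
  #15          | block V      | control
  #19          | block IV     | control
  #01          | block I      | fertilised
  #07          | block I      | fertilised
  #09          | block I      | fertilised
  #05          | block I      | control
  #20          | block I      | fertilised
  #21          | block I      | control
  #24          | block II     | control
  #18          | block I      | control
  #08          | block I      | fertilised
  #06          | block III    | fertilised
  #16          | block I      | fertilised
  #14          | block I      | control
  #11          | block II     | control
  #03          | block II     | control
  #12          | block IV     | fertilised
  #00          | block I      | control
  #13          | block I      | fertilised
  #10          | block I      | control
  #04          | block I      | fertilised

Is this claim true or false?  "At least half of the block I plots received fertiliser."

Truth condition: |A ∩ B| ≥ |A ∖ B|.
|A| = 18, |A ∩ B| = 11, |A ∖ B| = 7.
11 > 7, so the statement is true.

True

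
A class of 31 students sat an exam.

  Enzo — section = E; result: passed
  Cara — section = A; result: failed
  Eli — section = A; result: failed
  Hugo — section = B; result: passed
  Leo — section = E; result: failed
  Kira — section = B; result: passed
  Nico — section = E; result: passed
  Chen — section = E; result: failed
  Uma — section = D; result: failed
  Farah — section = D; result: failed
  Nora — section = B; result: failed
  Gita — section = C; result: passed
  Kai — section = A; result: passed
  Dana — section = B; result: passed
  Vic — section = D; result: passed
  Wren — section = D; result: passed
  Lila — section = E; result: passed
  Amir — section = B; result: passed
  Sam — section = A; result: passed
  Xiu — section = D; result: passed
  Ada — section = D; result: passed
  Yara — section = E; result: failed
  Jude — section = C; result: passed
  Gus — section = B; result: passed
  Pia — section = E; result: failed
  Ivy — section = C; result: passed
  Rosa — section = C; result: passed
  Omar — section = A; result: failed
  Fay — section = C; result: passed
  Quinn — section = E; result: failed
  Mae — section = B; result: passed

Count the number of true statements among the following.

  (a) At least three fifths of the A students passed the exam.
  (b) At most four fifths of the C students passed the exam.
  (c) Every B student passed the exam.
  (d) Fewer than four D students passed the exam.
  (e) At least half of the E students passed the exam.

0

(a) A: |A| = 5, |A ∩ B| = 2; needs |A ∩ B| / |A| ≥ 3/5 — false.
(b) C: |A| = 5, |A ∩ B| = 5; needs |A ∩ B| / |A| ≤ 4/5 — false.
(c) B: |A| = 7, |A ∩ B| = 6; needs A ⊆ B, i.e. every element of A is in B (|A ∖ B| = 0) — false.
(d) D: |A| = 6, |A ∩ B| = 4; needs |A ∩ B| < 4 — false.
(e) E: |A| = 8, |A ∩ B| = 3; needs |A ∩ B| ≥ |A ∖ B| — false.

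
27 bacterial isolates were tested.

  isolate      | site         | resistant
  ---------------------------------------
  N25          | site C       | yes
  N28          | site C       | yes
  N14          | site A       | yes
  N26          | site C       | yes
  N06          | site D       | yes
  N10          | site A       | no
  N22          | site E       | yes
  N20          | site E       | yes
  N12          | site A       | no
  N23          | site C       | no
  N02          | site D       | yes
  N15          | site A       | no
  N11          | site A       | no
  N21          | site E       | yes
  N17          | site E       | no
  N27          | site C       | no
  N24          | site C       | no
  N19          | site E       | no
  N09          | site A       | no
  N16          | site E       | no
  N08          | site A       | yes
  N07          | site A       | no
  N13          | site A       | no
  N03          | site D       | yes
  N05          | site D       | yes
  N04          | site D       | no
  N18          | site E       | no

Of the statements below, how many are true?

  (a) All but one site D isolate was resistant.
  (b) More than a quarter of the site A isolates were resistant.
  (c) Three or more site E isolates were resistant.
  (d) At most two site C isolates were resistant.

2

(a) site D: |A| = 5, |A ∩ B| = 4; needs |A ∖ B| = 1 — true.
(b) site A: |A| = 9, |A ∩ B| = 2; needs |A ∩ B| / |A| > 1/4 — false.
(c) site E: |A| = 7, |A ∩ B| = 3; needs |A ∩ B| ≥ 3 — true.
(d) site C: |A| = 6, |A ∩ B| = 3; needs |A ∩ B| ≤ 2 — false.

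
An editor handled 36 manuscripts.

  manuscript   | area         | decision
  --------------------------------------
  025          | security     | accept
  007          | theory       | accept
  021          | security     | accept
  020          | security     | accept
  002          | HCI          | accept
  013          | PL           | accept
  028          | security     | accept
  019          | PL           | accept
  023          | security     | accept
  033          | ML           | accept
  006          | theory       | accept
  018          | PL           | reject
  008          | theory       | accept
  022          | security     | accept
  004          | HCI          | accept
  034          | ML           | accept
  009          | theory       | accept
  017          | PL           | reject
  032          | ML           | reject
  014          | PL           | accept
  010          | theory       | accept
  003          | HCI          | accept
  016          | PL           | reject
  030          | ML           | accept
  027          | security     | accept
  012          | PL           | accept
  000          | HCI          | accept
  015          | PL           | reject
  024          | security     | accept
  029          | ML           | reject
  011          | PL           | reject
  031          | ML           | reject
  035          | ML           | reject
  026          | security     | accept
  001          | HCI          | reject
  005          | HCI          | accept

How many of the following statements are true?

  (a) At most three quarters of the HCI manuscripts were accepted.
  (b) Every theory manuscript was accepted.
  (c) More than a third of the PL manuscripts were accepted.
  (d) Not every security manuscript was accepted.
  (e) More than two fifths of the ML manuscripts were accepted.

3

(a) HCI: |A| = 6, |A ∩ B| = 5; needs |A ∩ B| / |A| ≤ 3/4 — false.
(b) theory: |A| = 5, |A ∩ B| = 5; needs A ⊆ B, i.e. every element of A is in B (|A ∖ B| = 0) — true.
(c) PL: |A| = 9, |A ∩ B| = 4; needs |A ∩ B| / |A| > 1/3 — true.
(d) security: |A| = 9, |A ∩ B| = 9; needs A ⊄ B (|A ∖ B| ≥ 1) — false.
(e) ML: |A| = 7, |A ∩ B| = 3; needs |A ∩ B| / |A| > 2/5 — true.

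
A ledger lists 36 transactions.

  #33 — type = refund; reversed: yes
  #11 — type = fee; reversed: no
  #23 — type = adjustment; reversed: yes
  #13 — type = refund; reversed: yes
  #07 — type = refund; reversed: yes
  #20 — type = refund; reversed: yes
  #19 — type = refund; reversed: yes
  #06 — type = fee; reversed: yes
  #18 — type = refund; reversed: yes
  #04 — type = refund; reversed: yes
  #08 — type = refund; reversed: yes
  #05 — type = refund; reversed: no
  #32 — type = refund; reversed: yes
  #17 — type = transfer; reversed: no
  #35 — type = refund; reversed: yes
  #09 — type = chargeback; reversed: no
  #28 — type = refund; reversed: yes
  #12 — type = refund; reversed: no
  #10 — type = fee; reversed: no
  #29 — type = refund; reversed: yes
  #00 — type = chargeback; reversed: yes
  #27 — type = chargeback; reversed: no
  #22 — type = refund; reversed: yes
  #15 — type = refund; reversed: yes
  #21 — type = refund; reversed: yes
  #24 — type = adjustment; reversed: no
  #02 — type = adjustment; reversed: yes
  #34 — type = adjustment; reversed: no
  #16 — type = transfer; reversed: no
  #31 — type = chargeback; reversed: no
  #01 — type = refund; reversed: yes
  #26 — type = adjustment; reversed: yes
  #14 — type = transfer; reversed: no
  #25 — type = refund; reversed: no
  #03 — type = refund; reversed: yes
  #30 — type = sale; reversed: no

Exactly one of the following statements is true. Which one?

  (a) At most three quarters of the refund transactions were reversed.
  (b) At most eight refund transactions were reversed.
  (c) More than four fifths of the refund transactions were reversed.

(c)

|A| = 20, |A ∩ B| = 17, |A ∖ B| = 3.
(a) requires |A ∩ B| / |A| ≤ 3/4: false.
(b) requires |A ∩ B| ≤ 8: false.
(c) requires |A ∩ B| / |A| > 4/5: true.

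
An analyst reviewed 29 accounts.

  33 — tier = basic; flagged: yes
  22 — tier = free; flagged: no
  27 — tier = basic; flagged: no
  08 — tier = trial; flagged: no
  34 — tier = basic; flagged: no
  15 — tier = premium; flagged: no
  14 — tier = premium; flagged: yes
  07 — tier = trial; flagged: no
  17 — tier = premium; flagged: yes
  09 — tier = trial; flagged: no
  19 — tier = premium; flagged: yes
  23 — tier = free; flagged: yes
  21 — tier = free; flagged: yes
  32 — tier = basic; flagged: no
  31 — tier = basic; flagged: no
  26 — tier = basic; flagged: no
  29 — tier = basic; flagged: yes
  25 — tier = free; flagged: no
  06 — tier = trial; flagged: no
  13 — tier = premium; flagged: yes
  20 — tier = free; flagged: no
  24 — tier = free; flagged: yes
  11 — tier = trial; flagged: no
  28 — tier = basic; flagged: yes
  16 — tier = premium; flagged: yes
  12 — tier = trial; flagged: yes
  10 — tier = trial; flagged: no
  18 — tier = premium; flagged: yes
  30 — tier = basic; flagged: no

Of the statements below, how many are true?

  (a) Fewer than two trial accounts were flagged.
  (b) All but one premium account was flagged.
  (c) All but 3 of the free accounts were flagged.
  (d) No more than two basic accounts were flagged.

(a) trial: |A| = 7, |A ∩ B| = 1; needs |A ∩ B| < 2 — true.
(b) premium: |A| = 7, |A ∩ B| = 6; needs |A ∖ B| = 1 — true.
(c) free: |A| = 6, |A ∩ B| = 3; needs |A ∖ B| = 3 — true.
(d) basic: |A| = 9, |A ∩ B| = 3; needs |A ∩ B| ≤ 2 — false.

3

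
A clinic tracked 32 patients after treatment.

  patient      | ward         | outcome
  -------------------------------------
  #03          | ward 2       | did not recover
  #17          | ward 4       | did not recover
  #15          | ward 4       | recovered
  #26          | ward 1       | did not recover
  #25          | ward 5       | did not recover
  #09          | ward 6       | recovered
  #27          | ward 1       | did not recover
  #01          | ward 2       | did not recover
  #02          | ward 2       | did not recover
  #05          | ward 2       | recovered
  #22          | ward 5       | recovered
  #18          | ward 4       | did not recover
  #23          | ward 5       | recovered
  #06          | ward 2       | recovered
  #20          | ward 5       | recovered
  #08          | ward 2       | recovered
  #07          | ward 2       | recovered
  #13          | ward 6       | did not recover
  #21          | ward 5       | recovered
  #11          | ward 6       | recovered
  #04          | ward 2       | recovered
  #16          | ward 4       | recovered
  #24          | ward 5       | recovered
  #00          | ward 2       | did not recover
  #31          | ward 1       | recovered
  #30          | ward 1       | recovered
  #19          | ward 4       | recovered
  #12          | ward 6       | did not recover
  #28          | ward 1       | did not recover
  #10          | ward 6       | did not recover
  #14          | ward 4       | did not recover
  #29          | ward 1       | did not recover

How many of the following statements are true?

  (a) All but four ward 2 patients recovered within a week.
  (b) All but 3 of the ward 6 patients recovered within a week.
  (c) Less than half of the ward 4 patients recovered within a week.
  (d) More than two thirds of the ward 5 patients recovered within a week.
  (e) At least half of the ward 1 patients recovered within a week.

3

(a) ward 2: |A| = 9, |A ∩ B| = 5; needs |A ∖ B| = 4 — true.
(b) ward 6: |A| = 5, |A ∩ B| = 2; needs |A ∖ B| = 3 — true.
(c) ward 4: |A| = 6, |A ∩ B| = 3; needs |A ∩ B| < |A ∖ B| — false.
(d) ward 5: |A| = 6, |A ∩ B| = 5; needs |A ∩ B| / |A| > 2/3 — true.
(e) ward 1: |A| = 6, |A ∩ B| = 2; needs |A ∩ B| ≥ |A ∖ B| — false.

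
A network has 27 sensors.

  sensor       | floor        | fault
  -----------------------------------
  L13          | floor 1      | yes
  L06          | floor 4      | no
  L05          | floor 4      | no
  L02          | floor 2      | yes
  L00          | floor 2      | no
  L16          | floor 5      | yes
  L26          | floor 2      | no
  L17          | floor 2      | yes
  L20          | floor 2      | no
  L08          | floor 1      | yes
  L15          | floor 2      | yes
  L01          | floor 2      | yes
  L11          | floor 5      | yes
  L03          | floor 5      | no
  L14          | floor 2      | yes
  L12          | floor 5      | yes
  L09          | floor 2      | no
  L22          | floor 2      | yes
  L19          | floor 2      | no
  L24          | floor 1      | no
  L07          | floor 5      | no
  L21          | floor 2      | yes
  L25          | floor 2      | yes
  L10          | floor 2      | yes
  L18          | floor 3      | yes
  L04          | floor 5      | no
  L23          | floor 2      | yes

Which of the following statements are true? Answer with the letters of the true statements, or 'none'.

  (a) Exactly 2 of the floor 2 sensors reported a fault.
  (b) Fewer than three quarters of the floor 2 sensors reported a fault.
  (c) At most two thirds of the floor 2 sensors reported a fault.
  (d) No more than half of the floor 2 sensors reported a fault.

|A| = 15, |A ∩ B| = 10, |A ∖ B| = 5.
(a) |A ∩ B| = 2: fails.
(b) |A ∩ B| / |A| < 3/4: holds.
(c) |A ∩ B| / |A| ≤ 2/3: holds.
(d) |A ∩ B| ≤ |A ∖ B|: fails.

(b), (c)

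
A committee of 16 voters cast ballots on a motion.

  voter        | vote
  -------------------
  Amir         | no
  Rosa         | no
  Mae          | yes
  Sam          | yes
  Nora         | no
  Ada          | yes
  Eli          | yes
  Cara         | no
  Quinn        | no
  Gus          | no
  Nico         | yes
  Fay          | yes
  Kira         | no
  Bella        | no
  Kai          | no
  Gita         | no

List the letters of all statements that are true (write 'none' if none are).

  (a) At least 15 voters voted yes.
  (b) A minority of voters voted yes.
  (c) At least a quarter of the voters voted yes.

(b), (c)

|A| = 16, |A ∩ B| = 6, |A ∖ B| = 10.
(a) |A ∩ B| ≥ 15: fails.
(b) |A ∩ B| < |A ∖ B|: holds.
(c) |A ∩ B| / |A| ≥ 1/4: holds.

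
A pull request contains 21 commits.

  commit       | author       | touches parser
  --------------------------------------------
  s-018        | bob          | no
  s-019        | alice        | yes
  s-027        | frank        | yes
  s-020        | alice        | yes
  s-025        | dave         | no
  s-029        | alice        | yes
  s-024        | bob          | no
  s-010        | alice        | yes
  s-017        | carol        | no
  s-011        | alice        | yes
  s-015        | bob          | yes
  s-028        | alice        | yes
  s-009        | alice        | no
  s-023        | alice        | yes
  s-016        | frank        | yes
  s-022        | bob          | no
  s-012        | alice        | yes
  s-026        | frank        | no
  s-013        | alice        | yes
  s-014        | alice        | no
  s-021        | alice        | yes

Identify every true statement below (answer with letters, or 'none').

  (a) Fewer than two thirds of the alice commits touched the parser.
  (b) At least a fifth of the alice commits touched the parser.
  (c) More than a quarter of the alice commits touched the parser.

|A| = 12, |A ∩ B| = 10, |A ∖ B| = 2.
(a) |A ∩ B| / |A| < 2/3: fails.
(b) |A ∩ B| / |A| ≥ 1/5: holds.
(c) |A ∩ B| / |A| > 1/4: holds.

(b), (c)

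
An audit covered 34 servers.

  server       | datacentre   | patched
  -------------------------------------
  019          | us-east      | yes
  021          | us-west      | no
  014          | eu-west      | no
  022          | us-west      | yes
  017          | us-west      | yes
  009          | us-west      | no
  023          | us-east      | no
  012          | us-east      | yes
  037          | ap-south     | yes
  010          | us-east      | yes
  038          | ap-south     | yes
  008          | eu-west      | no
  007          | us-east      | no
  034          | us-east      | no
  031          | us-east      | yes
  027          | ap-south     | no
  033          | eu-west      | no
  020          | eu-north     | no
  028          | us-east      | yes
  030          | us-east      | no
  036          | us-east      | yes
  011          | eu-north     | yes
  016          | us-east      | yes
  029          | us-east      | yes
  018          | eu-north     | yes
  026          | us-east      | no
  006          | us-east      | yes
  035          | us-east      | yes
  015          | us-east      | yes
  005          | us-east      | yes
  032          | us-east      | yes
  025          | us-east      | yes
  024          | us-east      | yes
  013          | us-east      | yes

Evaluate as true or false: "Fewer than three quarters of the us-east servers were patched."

False

'Fewer than three quarters of the us-east servers were patched' holds iff |A ∩ B| / |A| < 3/4.
|A| = 21, |A ∩ B| = 16, |A ∖ B| = 5.
|A ∩ B|/|A| = 16/21, so the statement is false.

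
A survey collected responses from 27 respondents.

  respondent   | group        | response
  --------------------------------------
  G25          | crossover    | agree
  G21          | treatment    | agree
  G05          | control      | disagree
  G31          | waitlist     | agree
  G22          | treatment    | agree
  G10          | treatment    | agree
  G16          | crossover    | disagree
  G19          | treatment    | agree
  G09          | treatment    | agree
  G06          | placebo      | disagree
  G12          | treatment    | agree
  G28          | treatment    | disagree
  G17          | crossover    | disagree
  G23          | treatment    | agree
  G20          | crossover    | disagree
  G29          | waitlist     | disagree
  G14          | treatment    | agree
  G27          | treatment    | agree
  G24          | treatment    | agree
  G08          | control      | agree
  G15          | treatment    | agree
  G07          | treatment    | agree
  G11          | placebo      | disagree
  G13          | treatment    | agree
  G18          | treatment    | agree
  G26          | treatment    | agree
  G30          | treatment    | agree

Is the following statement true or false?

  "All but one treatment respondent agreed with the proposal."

True

'All but one treatment respondent agreed with the proposal' holds iff |A ∖ B| = 1.
|A| = 17, |A ∩ B| = 16, |A ∖ B| = 1.
|A ∖ B| = 1, so the statement is true.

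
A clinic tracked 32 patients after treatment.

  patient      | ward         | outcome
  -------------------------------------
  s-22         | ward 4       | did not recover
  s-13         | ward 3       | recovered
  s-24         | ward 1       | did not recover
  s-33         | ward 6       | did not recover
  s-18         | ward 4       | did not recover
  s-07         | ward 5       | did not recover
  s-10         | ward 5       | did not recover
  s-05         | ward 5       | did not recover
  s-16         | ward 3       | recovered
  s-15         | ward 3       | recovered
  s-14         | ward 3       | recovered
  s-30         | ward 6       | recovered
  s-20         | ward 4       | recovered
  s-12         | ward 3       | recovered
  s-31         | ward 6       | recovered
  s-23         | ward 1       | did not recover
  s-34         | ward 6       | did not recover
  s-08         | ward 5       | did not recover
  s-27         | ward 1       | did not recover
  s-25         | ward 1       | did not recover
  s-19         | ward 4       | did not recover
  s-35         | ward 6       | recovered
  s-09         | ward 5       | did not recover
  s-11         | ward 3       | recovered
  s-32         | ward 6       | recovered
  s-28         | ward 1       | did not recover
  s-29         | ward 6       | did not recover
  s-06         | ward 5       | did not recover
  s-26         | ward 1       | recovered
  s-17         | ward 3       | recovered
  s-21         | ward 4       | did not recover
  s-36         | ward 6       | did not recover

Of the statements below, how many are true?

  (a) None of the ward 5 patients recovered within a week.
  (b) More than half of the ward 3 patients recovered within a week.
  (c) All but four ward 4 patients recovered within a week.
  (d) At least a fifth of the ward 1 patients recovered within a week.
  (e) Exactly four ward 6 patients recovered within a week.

(a) ward 5: |A| = 6, |A ∩ B| = 0; needs A ∩ B = ∅ (|A ∩ B| = 0) — true.
(b) ward 3: |A| = 7, |A ∩ B| = 7; needs |A ∩ B| > |A ∖ B| — true.
(c) ward 4: |A| = 5, |A ∩ B| = 1; needs |A ∖ B| = 4 — true.
(d) ward 1: |A| = 6, |A ∩ B| = 1; needs |A ∩ B| / |A| ≥ 1/5 — false.
(e) ward 6: |A| = 8, |A ∩ B| = 4; needs |A ∩ B| = 4 — true.

4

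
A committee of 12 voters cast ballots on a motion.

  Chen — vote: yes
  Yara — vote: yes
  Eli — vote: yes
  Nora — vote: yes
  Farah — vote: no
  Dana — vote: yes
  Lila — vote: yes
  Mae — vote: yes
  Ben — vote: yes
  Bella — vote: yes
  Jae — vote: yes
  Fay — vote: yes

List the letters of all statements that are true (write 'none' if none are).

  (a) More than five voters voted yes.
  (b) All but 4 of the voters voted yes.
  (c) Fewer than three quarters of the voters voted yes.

(a)

|A| = 12, |A ∩ B| = 11, |A ∖ B| = 1.
(a) |A ∩ B| > 5: holds.
(b) |A ∖ B| = 4: fails.
(c) |A ∩ B| / |A| < 3/4: fails.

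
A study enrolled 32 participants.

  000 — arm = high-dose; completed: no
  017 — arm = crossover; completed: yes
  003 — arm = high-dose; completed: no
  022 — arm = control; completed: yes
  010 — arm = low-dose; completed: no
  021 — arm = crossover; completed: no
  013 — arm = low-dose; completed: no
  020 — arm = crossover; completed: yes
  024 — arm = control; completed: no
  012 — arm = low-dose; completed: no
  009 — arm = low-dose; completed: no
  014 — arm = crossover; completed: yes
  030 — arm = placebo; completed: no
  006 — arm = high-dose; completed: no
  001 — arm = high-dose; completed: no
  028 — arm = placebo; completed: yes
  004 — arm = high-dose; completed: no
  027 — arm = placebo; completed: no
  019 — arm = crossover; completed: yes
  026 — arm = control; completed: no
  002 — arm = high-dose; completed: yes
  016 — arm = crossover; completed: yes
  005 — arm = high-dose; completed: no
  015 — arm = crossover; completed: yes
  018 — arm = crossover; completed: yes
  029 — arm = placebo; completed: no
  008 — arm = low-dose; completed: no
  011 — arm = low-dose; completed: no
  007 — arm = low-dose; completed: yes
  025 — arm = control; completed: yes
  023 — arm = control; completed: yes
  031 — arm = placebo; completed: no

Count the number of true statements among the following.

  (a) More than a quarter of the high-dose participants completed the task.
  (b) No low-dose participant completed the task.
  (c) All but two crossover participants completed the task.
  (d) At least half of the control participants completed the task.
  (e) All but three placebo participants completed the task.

(a) high-dose: |A| = 7, |A ∩ B| = 1; needs |A ∩ B| / |A| > 1/4 — false.
(b) low-dose: |A| = 7, |A ∩ B| = 1; needs A ∩ B = ∅ (|A ∩ B| = 0) — false.
(c) crossover: |A| = 8, |A ∩ B| = 7; needs |A ∖ B| = 2 — false.
(d) control: |A| = 5, |A ∩ B| = 3; needs |A ∩ B| ≥ |A ∖ B| — true.
(e) placebo: |A| = 5, |A ∩ B| = 1; needs |A ∖ B| = 3 — false.

1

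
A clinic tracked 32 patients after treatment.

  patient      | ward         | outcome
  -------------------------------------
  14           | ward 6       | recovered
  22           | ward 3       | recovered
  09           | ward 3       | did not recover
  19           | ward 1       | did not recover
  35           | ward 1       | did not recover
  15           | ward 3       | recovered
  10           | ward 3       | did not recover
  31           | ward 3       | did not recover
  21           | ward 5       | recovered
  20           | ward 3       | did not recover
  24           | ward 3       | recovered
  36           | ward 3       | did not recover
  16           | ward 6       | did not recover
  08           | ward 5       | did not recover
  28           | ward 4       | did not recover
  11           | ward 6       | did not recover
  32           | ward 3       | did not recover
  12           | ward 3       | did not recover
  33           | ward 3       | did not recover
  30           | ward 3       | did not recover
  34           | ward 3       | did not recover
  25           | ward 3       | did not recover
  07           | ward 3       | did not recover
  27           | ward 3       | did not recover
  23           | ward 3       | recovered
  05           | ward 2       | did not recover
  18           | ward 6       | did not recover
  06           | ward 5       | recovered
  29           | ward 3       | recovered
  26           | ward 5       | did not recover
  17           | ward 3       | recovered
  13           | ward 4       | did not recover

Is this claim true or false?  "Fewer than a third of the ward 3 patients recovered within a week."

The determiner here denotes the relation: |A ∩ B| / |A| < 1/3.
|A| = 19, |A ∩ B| = 6, |A ∖ B| = 13.
|A ∩ B|/|A| = 6/19, so the statement is true.

True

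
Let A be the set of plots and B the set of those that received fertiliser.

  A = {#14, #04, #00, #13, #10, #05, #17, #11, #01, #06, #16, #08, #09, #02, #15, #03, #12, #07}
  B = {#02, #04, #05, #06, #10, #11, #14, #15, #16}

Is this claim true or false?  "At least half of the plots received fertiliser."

The determiner here denotes the relation: |A ∩ B| ≥ |A ∖ B|.
|A| = 18, |A ∩ B| = 9, |A ∖ B| = 9.
9 = 9, so the statement is true.

True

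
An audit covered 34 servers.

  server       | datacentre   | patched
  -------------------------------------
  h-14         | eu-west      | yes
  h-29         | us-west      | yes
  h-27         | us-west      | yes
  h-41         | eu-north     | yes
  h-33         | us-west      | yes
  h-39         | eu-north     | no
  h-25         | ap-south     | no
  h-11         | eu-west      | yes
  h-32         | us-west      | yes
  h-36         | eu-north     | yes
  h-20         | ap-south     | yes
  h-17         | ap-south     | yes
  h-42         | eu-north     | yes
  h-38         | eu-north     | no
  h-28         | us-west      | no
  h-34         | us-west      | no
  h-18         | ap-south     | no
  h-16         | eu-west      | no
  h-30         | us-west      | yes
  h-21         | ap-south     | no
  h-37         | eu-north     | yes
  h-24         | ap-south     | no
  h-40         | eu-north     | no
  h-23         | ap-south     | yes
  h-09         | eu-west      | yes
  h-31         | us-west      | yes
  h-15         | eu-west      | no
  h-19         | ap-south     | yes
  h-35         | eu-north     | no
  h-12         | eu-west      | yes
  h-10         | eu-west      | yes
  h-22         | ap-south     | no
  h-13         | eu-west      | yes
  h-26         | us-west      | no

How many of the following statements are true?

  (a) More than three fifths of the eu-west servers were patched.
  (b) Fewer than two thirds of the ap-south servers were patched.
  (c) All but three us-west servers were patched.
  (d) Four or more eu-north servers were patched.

(a) eu-west: |A| = 8, |A ∩ B| = 6; needs |A ∩ B| / |A| > 3/5 — true.
(b) ap-south: |A| = 9, |A ∩ B| = 4; needs |A ∩ B| / |A| < 2/3 — true.
(c) us-west: |A| = 9, |A ∩ B| = 6; needs |A ∖ B| = 3 — true.
(d) eu-north: |A| = 8, |A ∩ B| = 4; needs |A ∩ B| ≥ 4 — true.

4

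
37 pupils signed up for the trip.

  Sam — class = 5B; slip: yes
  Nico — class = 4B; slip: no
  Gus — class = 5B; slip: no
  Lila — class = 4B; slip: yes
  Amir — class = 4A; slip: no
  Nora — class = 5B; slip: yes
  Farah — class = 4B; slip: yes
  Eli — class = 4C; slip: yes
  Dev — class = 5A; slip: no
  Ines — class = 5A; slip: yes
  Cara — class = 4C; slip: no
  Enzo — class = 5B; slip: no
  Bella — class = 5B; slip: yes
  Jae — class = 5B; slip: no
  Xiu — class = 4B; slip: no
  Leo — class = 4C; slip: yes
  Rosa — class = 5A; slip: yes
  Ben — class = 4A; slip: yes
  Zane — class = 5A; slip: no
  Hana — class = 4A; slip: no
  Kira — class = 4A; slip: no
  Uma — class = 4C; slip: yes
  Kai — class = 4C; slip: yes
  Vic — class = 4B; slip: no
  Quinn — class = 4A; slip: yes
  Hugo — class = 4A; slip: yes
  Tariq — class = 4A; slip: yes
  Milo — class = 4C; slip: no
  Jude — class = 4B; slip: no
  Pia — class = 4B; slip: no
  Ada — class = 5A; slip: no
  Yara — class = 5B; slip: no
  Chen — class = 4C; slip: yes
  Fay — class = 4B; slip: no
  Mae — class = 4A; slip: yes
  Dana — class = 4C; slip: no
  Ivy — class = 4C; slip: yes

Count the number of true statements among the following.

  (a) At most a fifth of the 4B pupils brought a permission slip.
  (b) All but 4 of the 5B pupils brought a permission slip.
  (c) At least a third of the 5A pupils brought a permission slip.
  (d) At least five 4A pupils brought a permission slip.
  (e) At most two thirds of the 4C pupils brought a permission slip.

(a) 4B: |A| = 8, |A ∩ B| = 2; needs |A ∩ B| / |A| ≤ 1/5 — false.
(b) 5B: |A| = 7, |A ∩ B| = 3; needs |A ∖ B| = 4 — true.
(c) 5A: |A| = 5, |A ∩ B| = 2; needs |A ∩ B| / |A| ≥ 1/3 — true.
(d) 4A: |A| = 8, |A ∩ B| = 5; needs |A ∩ B| ≥ 5 — true.
(e) 4C: |A| = 9, |A ∩ B| = 6; needs |A ∩ B| / |A| ≤ 2/3 — true.

4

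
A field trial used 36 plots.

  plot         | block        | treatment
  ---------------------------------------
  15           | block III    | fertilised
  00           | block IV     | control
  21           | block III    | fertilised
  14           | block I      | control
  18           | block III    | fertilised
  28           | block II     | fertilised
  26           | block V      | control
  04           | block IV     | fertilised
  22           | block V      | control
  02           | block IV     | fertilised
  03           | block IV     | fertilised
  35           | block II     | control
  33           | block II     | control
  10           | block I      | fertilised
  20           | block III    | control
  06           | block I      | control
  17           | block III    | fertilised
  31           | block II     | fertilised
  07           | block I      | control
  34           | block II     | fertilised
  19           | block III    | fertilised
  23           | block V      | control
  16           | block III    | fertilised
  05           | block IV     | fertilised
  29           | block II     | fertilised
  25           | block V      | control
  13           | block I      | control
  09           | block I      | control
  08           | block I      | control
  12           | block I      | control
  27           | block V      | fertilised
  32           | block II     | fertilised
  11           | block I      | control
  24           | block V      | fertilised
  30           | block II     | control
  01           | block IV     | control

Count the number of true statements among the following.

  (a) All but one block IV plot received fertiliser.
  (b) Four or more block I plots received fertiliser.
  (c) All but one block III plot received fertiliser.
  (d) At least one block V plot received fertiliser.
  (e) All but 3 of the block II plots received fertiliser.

(a) block IV: |A| = 6, |A ∩ B| = 4; needs |A ∖ B| = 1 — false.
(b) block I: |A| = 9, |A ∩ B| = 1; needs |A ∩ B| ≥ 4 — false.
(c) block III: |A| = 7, |A ∩ B| = 6; needs |A ∖ B| = 1 — true.
(d) block V: |A| = 6, |A ∩ B| = 2; needs A ∩ B ≠ ∅ (|A ∩ B| ≥ 1) — true.
(e) block II: |A| = 8, |A ∩ B| = 5; needs |A ∖ B| = 3 — true.

3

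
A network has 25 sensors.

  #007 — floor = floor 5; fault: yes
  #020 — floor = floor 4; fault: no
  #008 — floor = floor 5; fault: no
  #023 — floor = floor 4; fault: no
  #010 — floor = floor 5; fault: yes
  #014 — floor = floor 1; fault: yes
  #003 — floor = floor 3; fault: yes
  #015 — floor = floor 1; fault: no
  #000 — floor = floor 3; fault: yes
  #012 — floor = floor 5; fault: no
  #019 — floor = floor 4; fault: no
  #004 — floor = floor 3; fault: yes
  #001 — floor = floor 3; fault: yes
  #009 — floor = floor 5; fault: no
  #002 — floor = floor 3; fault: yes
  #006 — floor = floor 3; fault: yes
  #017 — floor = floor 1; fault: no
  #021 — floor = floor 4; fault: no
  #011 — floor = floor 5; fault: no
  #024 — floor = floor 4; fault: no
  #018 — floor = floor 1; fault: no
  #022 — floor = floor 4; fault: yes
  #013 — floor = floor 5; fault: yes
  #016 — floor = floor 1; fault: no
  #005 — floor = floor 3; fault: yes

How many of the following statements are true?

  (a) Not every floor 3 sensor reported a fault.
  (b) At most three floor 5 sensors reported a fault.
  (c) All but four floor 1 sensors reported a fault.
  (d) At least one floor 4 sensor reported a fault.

(a) floor 3: |A| = 7, |A ∩ B| = 7; needs A ⊄ B (|A ∖ B| ≥ 1) — false.
(b) floor 5: |A| = 7, |A ∩ B| = 3; needs |A ∩ B| ≤ 3 — true.
(c) floor 1: |A| = 5, |A ∩ B| = 1; needs |A ∖ B| = 4 — true.
(d) floor 4: |A| = 6, |A ∩ B| = 1; needs A ∩ B ≠ ∅ (|A ∩ B| ≥ 1) — true.

3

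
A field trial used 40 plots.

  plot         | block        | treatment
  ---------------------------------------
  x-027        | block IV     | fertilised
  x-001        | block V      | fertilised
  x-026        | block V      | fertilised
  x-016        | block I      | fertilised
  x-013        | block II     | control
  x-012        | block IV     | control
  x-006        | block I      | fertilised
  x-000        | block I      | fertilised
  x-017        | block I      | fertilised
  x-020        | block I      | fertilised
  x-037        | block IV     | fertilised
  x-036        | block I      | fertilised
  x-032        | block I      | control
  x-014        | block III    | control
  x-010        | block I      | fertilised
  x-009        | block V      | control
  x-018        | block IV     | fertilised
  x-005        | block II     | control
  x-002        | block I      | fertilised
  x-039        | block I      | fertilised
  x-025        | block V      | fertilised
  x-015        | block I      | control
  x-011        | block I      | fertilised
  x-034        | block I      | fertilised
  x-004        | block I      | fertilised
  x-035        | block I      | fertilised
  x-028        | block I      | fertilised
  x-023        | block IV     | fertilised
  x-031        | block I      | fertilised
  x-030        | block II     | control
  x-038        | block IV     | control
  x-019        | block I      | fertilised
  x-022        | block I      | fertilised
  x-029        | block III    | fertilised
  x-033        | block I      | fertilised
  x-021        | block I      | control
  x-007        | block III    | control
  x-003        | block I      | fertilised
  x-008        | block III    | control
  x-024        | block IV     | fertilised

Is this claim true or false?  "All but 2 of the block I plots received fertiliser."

False

Truth condition: |A ∖ B| = 2.
|A| = 22, |A ∩ B| = 19, |A ∖ B| = 3.
|A ∖ B| = 3, so the statement is false.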